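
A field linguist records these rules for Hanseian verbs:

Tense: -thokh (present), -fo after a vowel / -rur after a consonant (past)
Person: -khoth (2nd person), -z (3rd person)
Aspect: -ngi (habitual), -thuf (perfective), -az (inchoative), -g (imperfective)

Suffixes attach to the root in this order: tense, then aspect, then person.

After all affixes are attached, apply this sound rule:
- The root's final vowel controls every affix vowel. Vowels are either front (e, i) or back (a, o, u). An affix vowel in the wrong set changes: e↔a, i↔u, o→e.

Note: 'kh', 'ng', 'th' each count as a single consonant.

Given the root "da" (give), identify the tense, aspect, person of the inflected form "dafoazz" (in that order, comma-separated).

past, inchoative, 3rd person

Segment: da-fo-az-z.
tense: -fo/rur → past.
aspect: -az → inchoative.
person: -z → 3rd person.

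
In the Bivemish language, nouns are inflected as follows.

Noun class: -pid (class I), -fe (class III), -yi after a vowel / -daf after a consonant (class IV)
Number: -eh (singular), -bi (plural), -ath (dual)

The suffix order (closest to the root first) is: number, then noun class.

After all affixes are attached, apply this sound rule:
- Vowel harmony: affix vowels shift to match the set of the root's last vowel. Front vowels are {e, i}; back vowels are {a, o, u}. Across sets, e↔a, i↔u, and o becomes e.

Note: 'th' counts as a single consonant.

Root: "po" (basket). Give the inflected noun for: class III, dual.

Attach number dual -ath → poath.
Attach noun class class III -fe → poathfe.
Apply vowel harmony: poathfe → poathfa.

poathfa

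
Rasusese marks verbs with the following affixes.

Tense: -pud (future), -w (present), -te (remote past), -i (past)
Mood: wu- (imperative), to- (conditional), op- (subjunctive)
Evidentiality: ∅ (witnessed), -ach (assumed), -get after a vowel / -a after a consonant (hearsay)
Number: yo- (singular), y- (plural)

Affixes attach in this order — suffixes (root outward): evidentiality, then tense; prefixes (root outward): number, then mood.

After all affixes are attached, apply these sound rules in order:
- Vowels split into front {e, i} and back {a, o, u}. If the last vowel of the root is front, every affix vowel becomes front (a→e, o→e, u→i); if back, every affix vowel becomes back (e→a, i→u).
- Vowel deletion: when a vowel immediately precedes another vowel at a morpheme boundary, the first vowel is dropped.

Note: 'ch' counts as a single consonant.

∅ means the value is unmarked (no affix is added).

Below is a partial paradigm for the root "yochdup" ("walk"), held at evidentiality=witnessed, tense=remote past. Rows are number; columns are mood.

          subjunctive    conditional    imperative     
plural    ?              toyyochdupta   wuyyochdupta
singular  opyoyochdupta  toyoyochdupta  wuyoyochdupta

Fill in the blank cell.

opyyochdupta

evidentiality = witnessed: zero marking, form stays yochdup.
Attach tense remote past -te → yochdupte.
Attach number plural y- → yyochdupte.
Attach mood subjunctive op- → opyyochdupte.
Apply vowel harmony: opyyochdupte → opyyochdupta.
Vowel deletion: no change.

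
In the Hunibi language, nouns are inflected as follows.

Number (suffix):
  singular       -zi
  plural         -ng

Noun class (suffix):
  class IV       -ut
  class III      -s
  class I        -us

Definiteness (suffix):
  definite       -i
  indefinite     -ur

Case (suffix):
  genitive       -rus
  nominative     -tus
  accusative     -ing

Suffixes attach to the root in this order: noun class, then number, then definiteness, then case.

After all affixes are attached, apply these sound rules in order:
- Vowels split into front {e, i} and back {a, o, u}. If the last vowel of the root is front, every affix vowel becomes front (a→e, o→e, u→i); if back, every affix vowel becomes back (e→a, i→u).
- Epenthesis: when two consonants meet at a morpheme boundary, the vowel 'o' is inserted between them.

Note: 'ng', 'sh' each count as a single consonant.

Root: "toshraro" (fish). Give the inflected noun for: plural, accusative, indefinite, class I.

toshrarousongurung

Attach noun class class I -us → toshrarous.
Attach number plural -ng → toshrarousng.
Attach definiteness indefinite -ur → toshrarousngur.
Attach case accusative -ing → toshrarousnguring.
Apply vowel harmony: toshrarousnguring → toshrarousngurung.
Apply epenthesis: toshrarousngurung → toshrarousongurung.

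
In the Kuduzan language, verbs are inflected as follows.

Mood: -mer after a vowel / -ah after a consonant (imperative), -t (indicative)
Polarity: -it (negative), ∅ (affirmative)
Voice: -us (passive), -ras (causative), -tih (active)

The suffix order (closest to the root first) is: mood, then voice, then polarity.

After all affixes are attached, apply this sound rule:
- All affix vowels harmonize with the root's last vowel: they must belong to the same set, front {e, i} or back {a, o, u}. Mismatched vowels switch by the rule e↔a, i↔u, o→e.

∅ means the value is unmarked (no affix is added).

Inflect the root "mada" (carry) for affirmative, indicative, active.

Attach mood indicative -t → madat.
Attach voice active -tih → madattih.
polarity = affirmative: zero marking, form stays madattih.
Apply vowel harmony: madattih → madattuh.

madattuh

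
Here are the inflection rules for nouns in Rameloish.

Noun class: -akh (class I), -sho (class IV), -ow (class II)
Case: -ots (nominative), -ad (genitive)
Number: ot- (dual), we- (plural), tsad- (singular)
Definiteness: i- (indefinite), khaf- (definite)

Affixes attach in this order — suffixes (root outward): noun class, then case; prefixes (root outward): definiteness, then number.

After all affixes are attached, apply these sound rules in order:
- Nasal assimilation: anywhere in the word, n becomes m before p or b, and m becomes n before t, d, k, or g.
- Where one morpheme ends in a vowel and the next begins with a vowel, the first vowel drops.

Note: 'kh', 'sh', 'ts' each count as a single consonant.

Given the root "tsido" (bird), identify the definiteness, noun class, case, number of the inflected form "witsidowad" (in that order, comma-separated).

indefinite, class II, genitive, plural

Segment: we-i-tsido-ow-ad.
definiteness: i- → indefinite.
noun class: -ow → class II.
case: -ad → genitive.
number: we- → plural.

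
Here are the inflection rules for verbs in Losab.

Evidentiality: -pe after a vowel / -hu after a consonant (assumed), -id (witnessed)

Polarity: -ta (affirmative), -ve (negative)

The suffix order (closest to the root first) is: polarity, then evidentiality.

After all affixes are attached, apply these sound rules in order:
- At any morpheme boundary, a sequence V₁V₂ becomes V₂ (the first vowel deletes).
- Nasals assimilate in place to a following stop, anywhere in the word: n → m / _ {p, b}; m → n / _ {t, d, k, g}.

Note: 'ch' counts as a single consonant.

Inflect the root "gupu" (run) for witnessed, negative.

Attach polarity negative -ve → gupuve.
Attach evidentiality witnessed -id → gupuveid.
Apply vowel deletion: gupuveid → gupuvid.
Nasal assimilation: no change.

gupuvid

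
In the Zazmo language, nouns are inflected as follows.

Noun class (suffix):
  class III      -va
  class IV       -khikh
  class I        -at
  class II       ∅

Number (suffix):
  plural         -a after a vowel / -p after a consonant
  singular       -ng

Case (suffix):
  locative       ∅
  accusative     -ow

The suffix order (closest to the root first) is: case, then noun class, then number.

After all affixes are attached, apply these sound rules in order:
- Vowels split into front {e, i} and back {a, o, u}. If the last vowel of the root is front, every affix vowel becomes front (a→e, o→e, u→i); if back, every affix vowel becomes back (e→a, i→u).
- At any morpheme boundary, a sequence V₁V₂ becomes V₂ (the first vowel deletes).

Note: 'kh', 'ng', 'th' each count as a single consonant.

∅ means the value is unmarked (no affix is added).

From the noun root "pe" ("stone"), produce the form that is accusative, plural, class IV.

pewkhikhp

Attach case accusative -ow → peow.
Attach noun class class IV -khikh → peowkhikh.
Attach number plural -p (after consonant 'kh') → peowkhikhp.
Apply vowel harmony: peowkhikhp → peewkhikhp.
Apply vowel deletion: peewkhikhp → pewkhikhp.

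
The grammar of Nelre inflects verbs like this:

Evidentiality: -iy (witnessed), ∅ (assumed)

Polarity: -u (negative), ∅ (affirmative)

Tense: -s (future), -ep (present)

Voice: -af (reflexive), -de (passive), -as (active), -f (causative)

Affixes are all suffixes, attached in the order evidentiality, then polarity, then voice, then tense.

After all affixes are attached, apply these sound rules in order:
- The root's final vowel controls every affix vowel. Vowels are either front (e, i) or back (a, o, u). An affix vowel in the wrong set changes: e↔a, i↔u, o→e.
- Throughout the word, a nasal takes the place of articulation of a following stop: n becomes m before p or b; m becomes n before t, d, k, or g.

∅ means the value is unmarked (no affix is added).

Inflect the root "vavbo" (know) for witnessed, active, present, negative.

vavbouyuasap

Attach evidentiality witnessed -iy → vavboiy.
Attach polarity negative -u → vavboiyu.
Attach voice active -as → vavboiyuas.
Attach tense present -ep → vavboiyuasep.
Apply vowel harmony: vavboiyuasep → vavbouyuasap.
Nasal assimilation: no change.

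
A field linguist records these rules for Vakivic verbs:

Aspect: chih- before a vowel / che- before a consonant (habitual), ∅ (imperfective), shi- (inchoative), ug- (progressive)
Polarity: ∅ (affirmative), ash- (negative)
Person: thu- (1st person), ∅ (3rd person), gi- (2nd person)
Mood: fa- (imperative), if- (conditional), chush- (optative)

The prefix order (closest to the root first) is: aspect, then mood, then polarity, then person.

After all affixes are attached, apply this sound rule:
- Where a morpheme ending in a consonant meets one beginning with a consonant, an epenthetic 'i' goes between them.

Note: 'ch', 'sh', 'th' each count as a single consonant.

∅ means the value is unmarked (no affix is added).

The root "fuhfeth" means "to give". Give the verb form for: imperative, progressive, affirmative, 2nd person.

gifaugifuhfeth

Attach aspect progressive ug- → ugfuhfeth.
Attach mood imperative fa- → faugfuhfeth.
polarity = affirmative: zero marking, form stays faugfuhfeth.
Attach person 2nd person gi- → gifaugfuhfeth.
Apply epenthesis: gifaugfuhfeth → gifaugifuhfeth.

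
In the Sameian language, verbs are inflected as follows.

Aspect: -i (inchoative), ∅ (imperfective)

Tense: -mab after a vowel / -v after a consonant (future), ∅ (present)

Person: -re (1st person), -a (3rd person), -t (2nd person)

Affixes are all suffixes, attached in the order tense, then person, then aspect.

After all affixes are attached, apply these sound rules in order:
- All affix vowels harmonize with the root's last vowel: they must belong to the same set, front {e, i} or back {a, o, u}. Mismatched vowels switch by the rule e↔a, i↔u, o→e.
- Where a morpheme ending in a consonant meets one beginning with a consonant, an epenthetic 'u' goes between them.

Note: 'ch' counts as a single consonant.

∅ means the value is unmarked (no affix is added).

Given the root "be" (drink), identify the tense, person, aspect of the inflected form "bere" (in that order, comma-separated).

Segment: be-re.
tense: ∅ → present.
person: -re → 1st person.
aspect: ∅ → imperfective.

present, 1st person, imperfective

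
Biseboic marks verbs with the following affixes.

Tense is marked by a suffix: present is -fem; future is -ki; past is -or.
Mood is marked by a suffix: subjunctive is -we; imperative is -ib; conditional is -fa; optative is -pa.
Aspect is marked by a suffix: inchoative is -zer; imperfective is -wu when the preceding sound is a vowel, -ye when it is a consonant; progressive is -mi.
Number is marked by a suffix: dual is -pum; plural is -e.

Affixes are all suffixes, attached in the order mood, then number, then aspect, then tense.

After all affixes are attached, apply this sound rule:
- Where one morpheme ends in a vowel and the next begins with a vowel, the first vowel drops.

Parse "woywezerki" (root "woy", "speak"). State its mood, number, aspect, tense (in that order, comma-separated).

Segment: woy-we-e-zer-ki.
mood: -we → subjunctive.
number: -e → plural.
aspect: -zer → inchoative.
tense: -ki → future.

subjunctive, plural, inchoative, future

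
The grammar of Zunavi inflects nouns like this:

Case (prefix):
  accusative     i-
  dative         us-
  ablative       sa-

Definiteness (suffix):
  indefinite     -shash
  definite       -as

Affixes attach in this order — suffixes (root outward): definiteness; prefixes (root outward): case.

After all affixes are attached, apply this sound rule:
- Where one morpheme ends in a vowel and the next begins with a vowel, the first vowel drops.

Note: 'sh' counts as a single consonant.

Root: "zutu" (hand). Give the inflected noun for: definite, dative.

uszutas

Attach case dative us- → uszutu.
Attach definiteness definite -as → uszutuas.
Apply vowel deletion: uszutuas → uszutas.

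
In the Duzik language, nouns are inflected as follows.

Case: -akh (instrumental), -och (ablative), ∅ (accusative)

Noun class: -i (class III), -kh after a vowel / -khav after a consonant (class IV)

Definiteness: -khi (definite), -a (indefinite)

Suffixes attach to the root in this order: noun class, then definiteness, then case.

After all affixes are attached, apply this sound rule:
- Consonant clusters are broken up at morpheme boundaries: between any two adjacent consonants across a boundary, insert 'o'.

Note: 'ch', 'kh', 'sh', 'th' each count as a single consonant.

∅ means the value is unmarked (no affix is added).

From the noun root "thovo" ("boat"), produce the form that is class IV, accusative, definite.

thovokhokhi

Attach noun class class IV -kh (after vowel 'o') → thovokh.
Attach definiteness definite -khi → thovokhkhi.
case = accusative: zero marking, form stays thovokhkhi.
Apply epenthesis: thovokhkhi → thovokhokhi.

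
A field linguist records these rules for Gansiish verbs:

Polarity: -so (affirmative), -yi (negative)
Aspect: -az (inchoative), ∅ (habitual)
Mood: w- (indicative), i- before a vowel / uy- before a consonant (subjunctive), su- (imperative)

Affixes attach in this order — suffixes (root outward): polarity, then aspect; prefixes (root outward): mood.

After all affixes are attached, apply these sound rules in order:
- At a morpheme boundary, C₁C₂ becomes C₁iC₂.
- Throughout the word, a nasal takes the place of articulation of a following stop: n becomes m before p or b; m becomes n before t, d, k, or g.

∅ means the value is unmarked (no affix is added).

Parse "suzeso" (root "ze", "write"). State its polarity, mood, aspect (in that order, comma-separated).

Segment: su-ze-so.
polarity: -so → affirmative.
mood: su- → imperative.
aspect: ∅ → habitual.

affirmative, imperative, habitual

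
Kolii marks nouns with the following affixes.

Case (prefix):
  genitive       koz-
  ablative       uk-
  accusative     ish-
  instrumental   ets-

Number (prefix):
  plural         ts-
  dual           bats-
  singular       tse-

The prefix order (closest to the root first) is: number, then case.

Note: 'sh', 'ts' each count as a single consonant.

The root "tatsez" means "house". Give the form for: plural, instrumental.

Attach number plural ts- → tstatsez.
Attach case instrumental ets- → etststatsez.

etststatsez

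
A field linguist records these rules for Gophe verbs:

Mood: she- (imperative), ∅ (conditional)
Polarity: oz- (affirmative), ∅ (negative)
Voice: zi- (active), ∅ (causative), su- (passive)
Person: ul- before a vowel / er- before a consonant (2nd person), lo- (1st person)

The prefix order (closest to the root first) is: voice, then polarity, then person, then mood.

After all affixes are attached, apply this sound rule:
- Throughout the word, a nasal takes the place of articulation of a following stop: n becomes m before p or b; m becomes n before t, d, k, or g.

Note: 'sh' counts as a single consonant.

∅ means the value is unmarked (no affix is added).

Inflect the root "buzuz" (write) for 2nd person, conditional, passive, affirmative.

ulozsubuzuz

Attach voice passive su- → subuzuz.
Attach polarity affirmative oz- → ozsubuzuz.
Attach person 2nd person ul- (before vowel 'o') → ulozsubuzuz.
mood = conditional: zero marking, form stays ulozsubuzuz.
Nasal assimilation: no change.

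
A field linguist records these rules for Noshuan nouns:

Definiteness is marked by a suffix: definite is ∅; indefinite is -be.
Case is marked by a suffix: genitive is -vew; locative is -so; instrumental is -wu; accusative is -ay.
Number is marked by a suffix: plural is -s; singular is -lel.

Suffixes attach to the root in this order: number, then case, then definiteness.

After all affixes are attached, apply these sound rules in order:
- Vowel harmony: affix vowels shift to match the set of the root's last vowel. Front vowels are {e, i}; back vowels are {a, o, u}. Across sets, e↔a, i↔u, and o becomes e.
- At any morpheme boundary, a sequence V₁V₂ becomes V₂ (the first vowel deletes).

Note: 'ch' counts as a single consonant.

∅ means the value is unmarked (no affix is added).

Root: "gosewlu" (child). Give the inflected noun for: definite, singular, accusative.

Attach number singular -lel → gosewlulel.
Attach case accusative -ay → gosewlulelay.
definiteness = definite: zero marking, form stays gosewlulelay.
Apply vowel harmony: gosewlulelay → gosewlulalay.
Vowel deletion: no change.

gosewlulalay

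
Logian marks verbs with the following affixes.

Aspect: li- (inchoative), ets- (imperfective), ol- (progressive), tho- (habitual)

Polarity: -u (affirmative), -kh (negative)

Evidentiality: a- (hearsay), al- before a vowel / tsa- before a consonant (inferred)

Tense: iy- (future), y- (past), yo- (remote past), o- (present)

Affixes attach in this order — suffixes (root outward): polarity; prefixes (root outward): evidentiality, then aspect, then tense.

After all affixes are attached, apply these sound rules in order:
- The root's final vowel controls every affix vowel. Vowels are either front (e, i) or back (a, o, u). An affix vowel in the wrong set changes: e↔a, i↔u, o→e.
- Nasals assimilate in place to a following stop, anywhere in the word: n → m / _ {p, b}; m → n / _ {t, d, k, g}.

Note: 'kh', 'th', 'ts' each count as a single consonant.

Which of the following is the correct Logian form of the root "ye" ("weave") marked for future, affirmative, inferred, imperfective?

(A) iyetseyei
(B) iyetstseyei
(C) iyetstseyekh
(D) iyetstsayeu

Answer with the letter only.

B

Attach evidentiality inferred tsa- (before consonant 'y') → tsaye.
Attach aspect imperfective ets- → etstsaye.
Attach tense future iy- → iyetstsaye.
Attach polarity affirmative -u → iyetstsayeu.
Apply vowel harmony: iyetstsayeu → iyetstseyei.
Nasal assimilation: no change.
So the correct form is iyetstseyei, option (B).
(D) iyetstsayeu is wrong: it fails to apply the sound rule(s).
(C) iyetstseyekh is wrong: it uses negative instead of affirmative for polarity.
(A) iyetseyei is wrong: it uses hearsay instead of inferred for evidentiality.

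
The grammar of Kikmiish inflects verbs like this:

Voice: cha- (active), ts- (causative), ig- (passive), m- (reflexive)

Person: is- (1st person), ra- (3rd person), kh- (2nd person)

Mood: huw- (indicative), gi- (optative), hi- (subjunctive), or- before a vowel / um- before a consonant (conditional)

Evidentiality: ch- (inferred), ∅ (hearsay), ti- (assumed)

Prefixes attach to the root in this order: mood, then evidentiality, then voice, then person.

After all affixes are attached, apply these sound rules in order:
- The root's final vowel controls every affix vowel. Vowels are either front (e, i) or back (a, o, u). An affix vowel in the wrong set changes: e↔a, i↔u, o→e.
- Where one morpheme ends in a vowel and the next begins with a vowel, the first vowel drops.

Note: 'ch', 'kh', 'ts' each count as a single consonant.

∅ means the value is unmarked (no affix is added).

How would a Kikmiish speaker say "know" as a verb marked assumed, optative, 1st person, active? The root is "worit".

Attach mood optative gi- → giworit.
Attach evidentiality assumed ti- → tigiworit.
Attach voice active cha- → chatigiworit.
Attach person 1st person is- → ischatigiworit.
Apply vowel harmony: ischatigiworit → ischetigiworit.
Vowel deletion: no change.

ischetigiworit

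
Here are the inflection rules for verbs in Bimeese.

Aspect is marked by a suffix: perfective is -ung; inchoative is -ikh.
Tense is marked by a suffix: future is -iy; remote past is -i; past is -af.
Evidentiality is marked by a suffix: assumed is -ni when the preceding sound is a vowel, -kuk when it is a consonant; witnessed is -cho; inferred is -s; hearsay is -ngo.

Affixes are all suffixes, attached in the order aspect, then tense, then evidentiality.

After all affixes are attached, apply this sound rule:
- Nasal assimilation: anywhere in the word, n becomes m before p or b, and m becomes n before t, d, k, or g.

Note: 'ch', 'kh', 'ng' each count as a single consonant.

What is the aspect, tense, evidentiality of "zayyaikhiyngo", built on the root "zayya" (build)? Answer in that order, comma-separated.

Segment: zayya-ikh-iy-ngo.
aspect: -ikh → inchoative.
tense: -iy → future.
evidentiality: -ngo → hearsay.

inchoative, future, hearsay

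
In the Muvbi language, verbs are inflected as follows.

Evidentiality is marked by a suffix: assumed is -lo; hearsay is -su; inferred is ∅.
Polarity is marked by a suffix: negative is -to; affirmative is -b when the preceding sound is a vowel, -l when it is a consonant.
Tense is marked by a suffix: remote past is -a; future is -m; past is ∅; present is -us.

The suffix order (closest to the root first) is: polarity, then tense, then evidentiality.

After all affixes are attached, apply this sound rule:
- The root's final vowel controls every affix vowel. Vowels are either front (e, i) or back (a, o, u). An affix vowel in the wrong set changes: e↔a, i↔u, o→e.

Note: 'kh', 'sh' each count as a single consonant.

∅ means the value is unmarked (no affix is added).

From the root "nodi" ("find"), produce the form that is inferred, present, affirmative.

nodibis

Attach polarity affirmative -b (after vowel 'i') → nodib.
Attach tense present -us → nodibus.
evidentiality = inferred: zero marking, form stays nodibus.
Apply vowel harmony: nodibus → nodibis.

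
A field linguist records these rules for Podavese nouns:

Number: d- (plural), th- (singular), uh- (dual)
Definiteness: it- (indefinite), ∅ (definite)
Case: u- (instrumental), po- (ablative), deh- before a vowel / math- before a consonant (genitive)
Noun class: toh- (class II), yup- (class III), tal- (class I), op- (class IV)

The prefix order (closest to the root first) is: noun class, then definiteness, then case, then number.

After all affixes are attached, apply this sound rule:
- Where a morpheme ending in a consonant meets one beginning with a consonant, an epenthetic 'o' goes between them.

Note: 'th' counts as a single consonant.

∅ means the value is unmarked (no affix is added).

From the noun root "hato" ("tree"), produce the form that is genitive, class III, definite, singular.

Attach noun class class III yup- → yuphato.
definiteness = definite: zero marking, form stays yuphato.
Attach case genitive math- (before consonant 'y') → mathyuphato.
Attach number singular th- → thmathyuphato.
Apply epenthesis: thmathyuphato → thomathoyupohato.

thomathoyupohato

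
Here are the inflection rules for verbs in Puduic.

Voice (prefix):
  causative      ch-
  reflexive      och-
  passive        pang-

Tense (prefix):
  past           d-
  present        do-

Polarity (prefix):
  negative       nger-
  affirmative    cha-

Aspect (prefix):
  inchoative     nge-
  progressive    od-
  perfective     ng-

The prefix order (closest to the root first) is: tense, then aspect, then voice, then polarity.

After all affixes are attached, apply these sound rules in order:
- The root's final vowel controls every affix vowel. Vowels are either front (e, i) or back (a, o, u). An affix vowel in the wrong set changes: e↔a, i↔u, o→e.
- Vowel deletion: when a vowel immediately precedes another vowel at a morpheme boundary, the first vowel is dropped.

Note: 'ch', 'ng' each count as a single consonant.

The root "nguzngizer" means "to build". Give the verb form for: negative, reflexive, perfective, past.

Attach tense past d- → dnguzngizer.
Attach aspect perfective ng- → ngdnguzngizer.
Attach voice reflexive och- → ochngdnguzngizer.
Attach polarity negative nger- → ngerochngdnguzngizer.
Apply vowel harmony: ngerochngdnguzngizer → ngerechngdnguzngizer.
Vowel deletion: no change.

ngerechngdnguzngizer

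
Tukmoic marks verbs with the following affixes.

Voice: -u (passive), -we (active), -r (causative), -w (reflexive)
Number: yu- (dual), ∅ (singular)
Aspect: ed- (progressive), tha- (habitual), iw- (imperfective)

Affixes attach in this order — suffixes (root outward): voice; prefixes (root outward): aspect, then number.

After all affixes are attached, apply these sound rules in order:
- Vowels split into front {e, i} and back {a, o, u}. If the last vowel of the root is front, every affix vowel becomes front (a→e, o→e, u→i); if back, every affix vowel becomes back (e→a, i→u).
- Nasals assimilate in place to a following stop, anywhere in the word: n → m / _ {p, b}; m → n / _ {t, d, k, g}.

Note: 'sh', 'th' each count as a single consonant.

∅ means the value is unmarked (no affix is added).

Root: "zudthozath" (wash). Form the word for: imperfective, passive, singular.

uwzudthozathu

Attach aspect imperfective iw- → iwzudthozath.
Attach voice passive -u → iwzudthozathu.
number = singular: zero marking, form stays iwzudthozathu.
Apply vowel harmony: iwzudthozathu → uwzudthozathu.
Nasal assimilation: no change.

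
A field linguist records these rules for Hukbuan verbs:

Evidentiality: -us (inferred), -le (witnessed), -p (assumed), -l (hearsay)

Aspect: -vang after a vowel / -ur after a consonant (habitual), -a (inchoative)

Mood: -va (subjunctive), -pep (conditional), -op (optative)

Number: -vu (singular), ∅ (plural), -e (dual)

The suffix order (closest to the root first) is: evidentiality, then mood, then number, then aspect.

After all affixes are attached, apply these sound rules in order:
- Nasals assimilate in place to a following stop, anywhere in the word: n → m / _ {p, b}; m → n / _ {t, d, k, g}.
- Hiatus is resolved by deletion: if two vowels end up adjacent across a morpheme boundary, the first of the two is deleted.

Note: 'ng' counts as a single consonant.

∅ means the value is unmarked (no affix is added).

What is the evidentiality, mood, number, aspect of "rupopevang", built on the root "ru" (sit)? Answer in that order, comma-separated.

Segment: ru-p-op-e-vang.
evidentiality: -p → assumed.
mood: -op → optative.
number: -e → dual.
aspect: -vang/ur → habitual.

assumed, optative, dual, habitual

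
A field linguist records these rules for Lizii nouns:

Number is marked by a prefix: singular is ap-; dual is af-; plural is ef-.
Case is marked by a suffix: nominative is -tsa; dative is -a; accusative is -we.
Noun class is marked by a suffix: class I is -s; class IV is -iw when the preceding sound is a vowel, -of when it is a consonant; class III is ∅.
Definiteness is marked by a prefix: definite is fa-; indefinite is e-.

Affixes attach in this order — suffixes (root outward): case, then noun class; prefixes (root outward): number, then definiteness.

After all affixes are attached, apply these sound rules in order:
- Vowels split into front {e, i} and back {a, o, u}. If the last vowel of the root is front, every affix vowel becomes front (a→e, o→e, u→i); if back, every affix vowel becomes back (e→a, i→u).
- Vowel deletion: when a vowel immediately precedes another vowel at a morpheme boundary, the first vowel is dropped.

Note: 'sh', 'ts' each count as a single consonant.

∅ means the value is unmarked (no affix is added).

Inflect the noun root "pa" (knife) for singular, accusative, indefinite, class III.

Attach number singular ap- → appa.
Attach case accusative -we → appawe.
noun class = class III: zero marking, form stays appawe.
Attach definiteness indefinite e- → eappawe.
Apply vowel harmony: eappawe → aappawa.
Apply vowel deletion: aappawa → appawa.

appawa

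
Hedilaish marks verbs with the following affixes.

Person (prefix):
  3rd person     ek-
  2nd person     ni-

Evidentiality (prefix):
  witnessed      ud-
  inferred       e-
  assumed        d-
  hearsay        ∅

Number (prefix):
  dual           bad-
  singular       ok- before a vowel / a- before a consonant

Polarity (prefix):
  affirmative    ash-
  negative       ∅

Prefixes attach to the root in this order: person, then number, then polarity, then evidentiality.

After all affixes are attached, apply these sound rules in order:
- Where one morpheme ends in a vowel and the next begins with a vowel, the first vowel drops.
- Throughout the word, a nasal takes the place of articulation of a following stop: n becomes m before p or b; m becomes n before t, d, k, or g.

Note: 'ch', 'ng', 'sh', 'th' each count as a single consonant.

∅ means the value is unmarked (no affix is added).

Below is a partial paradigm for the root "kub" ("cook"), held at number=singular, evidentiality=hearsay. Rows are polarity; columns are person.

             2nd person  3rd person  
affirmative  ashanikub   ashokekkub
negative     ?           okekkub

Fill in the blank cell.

Attach person 2nd person ni- → nikub.
Attach number singular a- (before consonant 'n') → anikub.
polarity = negative: zero marking, form stays anikub.
evidentiality = hearsay: zero marking, form stays anikub.
Vowel deletion: no change.
Nasal assimilation: no change.

anikub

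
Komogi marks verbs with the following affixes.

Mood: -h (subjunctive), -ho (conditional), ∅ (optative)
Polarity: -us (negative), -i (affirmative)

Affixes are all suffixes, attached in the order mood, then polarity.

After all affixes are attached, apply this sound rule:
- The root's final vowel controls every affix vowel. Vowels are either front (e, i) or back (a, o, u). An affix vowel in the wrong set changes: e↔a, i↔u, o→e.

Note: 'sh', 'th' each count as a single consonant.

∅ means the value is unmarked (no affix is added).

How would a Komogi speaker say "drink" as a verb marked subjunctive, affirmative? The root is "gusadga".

gusadgahu

Attach mood subjunctive -h → gusadgah.
Attach polarity affirmative -i → gusadgahi.
Apply vowel harmony: gusadgahi → gusadgahu.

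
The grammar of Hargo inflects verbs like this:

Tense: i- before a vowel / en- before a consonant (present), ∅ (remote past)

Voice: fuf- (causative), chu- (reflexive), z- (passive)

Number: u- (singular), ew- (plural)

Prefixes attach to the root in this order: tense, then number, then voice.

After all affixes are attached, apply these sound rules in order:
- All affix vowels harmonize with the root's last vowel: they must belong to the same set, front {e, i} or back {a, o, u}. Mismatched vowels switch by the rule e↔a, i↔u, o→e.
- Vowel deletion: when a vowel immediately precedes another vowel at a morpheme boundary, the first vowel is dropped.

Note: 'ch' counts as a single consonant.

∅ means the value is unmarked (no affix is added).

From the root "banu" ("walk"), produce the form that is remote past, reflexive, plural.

chawbanu

tense = remote past: zero marking, form stays banu.
Attach number plural ew- → ewbanu.
Attach voice reflexive chu- → chuewbanu.
Apply vowel harmony: chuewbanu → chuawbanu.
Apply vowel deletion: chuawbanu → chawbanu.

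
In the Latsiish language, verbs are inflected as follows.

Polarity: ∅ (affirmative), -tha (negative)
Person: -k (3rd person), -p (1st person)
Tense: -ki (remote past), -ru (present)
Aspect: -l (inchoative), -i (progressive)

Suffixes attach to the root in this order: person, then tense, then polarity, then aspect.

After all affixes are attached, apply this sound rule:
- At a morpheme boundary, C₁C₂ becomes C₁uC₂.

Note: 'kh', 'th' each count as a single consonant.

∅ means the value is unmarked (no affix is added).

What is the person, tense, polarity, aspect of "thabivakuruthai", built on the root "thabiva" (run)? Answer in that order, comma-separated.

Segment: thabiva-k-ru-tha-i.
person: -k → 3rd person.
tense: -ru → present.
polarity: -tha → negative.
aspect: -i → progressive.

3rd person, present, negative, progressive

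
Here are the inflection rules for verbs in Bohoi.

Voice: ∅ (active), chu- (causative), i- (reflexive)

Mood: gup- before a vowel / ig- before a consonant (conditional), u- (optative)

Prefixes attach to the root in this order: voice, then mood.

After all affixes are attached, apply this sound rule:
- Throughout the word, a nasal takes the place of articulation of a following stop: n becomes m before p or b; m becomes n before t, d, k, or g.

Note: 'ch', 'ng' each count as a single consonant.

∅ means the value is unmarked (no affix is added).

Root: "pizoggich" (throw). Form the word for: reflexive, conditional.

Attach voice reflexive i- → ipizoggich.
Attach mood conditional gup- (before vowel 'i') → gupipizoggich.
Nasal assimilation: no change.

gupipizoggich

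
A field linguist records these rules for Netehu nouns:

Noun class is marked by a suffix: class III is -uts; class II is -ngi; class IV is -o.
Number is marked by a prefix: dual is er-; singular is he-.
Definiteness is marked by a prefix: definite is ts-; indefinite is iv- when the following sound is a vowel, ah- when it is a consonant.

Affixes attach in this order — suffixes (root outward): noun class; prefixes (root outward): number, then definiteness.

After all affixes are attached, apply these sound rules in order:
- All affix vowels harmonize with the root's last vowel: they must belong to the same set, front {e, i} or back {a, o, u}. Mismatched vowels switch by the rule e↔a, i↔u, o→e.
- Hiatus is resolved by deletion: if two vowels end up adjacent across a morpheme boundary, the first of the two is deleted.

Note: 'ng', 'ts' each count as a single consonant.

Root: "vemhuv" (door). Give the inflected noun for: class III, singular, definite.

Attach number singular he- → hevemhuv.
Attach definiteness definite ts- → tshevemhuv.
Attach noun class class III -uts → tshevemhuvuts.
Apply vowel harmony: tshevemhuvuts → tshavemhuvuts.
Vowel deletion: no change.

tshavemhuvuts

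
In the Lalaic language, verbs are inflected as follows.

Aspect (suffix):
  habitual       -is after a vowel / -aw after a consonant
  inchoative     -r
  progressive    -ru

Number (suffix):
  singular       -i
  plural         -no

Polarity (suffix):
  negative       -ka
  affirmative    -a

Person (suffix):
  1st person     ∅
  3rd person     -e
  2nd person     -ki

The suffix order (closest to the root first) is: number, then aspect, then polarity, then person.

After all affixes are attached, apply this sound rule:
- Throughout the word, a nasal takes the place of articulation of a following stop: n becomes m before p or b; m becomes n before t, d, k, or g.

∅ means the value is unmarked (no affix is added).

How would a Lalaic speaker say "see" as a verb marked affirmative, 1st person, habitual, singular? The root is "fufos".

fufosiisa

Attach number singular -i → fufosi.
Attach aspect habitual -is (after vowel 'i') → fufosiis.
Attach polarity affirmative -a → fufosiisa.
person = 1st person: zero marking, form stays fufosiisa.
Nasal assimilation: no change.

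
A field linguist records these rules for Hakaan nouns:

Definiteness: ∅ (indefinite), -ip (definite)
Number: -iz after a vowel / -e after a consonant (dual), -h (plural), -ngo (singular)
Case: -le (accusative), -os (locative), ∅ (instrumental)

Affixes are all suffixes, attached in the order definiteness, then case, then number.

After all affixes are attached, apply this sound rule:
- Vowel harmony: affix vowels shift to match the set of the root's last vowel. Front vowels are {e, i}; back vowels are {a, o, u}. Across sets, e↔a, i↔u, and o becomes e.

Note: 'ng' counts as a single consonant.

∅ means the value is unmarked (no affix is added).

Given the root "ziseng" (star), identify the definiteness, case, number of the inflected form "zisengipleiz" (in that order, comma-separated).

definite, accusative, dual

Segment: ziseng-ip-le-iz.
definiteness: -ip → definite.
case: -le → accusative.
number: -iz/e → dual.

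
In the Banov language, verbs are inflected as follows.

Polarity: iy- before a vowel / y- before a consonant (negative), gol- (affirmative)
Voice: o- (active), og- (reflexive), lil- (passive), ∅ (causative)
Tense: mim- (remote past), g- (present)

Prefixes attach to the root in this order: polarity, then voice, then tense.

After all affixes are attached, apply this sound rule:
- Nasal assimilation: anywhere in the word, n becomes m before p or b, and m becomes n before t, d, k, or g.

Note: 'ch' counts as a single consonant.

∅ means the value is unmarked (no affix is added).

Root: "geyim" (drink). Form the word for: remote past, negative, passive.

Attach polarity negative y- (before consonant 'g') → ygeyim.
Attach voice passive lil- → lilygeyim.
Attach tense remote past mim- → mimlilygeyim.
Nasal assimilation: no change.

mimlilygeyim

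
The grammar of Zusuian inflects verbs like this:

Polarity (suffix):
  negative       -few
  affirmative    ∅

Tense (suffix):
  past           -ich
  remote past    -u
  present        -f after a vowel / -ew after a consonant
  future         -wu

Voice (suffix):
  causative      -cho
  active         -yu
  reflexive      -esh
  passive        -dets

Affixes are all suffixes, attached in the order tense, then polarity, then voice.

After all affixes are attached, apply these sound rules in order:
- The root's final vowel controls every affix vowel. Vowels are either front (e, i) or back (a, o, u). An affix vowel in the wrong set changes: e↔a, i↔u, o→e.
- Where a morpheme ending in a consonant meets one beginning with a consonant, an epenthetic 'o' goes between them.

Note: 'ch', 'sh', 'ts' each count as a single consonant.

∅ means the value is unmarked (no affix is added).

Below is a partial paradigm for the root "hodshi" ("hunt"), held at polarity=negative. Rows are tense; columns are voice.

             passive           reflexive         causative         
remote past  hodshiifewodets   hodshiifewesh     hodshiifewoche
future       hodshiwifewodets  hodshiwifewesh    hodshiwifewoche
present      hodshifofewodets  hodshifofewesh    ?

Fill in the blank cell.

hodshifofewoche

Attach tense present -f (after vowel 'i') → hodshif.
Attach polarity negative -few → hodshiffew.
Attach voice causative -cho → hodshiffewcho.
Apply vowel harmony: hodshiffewcho → hodshiffewche.
Apply epenthesis: hodshiffewche → hodshifofewoche.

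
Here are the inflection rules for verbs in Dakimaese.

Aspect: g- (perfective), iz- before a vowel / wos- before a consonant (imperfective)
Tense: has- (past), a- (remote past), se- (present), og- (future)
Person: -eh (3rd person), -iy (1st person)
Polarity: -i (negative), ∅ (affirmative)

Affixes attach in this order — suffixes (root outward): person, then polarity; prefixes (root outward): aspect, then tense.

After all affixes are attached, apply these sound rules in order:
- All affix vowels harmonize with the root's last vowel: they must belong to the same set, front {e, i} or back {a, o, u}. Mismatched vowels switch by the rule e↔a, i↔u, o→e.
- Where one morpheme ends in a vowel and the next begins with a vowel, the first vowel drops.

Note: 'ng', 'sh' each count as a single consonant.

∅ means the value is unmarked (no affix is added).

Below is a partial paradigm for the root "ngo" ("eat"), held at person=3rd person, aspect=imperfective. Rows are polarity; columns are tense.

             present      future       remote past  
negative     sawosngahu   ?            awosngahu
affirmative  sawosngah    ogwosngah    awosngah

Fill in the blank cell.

ogwosngahu

Attach person 3rd person -eh → ngoeh.
Attach aspect imperfective wos- (before consonant 'ng') → wosngoeh.
Attach tense future og- → ogwosngoeh.
Attach polarity negative -i → ogwosngoehi.
Apply vowel harmony: ogwosngoehi → ogwosngoahu.
Apply vowel deletion: ogwosngoahu → ogwosngahu.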